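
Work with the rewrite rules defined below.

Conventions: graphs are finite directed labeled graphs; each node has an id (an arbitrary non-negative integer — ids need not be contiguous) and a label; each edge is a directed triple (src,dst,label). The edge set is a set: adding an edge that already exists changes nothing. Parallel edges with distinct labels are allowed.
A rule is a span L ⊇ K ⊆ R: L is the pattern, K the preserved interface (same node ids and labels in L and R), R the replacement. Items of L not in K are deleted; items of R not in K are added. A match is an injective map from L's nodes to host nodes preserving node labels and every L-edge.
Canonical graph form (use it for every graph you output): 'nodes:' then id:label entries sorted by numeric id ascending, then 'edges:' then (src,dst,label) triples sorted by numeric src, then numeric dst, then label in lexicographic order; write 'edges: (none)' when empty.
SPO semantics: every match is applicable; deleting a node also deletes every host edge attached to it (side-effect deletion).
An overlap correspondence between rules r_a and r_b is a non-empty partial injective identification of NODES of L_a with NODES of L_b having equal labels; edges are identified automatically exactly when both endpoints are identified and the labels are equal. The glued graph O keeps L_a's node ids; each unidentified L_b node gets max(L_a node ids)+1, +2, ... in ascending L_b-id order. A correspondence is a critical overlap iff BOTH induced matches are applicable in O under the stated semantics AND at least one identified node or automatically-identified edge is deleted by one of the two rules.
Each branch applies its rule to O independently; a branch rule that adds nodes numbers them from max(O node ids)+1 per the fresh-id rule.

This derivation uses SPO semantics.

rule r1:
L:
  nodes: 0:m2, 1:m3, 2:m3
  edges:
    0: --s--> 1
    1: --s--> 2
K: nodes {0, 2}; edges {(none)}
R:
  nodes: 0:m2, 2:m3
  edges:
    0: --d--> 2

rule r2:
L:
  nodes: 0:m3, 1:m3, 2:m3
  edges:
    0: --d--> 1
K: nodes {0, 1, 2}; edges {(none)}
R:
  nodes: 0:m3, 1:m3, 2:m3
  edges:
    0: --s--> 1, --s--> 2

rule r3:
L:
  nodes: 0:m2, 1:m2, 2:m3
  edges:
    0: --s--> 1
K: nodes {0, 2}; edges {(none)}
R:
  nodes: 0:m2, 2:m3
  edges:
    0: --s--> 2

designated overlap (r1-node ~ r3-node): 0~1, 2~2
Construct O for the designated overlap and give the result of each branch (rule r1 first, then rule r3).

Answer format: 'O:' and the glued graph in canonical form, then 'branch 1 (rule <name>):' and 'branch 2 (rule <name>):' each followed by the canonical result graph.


O:
nodes: 0:m2, 1:m3, 2:m3, 3:m2
edges: (0,1,s); (1,2,s); (3,0,s)
branch 1 (rule r1):
nodes: 0:m2, 2:m3, 3:m2
edges: (0,2,d); (3,0,s)
branch 2 (rule r3):
nodes: 1:m3, 2:m3, 3:m2
edges: (1,2,s); (3,2,s)


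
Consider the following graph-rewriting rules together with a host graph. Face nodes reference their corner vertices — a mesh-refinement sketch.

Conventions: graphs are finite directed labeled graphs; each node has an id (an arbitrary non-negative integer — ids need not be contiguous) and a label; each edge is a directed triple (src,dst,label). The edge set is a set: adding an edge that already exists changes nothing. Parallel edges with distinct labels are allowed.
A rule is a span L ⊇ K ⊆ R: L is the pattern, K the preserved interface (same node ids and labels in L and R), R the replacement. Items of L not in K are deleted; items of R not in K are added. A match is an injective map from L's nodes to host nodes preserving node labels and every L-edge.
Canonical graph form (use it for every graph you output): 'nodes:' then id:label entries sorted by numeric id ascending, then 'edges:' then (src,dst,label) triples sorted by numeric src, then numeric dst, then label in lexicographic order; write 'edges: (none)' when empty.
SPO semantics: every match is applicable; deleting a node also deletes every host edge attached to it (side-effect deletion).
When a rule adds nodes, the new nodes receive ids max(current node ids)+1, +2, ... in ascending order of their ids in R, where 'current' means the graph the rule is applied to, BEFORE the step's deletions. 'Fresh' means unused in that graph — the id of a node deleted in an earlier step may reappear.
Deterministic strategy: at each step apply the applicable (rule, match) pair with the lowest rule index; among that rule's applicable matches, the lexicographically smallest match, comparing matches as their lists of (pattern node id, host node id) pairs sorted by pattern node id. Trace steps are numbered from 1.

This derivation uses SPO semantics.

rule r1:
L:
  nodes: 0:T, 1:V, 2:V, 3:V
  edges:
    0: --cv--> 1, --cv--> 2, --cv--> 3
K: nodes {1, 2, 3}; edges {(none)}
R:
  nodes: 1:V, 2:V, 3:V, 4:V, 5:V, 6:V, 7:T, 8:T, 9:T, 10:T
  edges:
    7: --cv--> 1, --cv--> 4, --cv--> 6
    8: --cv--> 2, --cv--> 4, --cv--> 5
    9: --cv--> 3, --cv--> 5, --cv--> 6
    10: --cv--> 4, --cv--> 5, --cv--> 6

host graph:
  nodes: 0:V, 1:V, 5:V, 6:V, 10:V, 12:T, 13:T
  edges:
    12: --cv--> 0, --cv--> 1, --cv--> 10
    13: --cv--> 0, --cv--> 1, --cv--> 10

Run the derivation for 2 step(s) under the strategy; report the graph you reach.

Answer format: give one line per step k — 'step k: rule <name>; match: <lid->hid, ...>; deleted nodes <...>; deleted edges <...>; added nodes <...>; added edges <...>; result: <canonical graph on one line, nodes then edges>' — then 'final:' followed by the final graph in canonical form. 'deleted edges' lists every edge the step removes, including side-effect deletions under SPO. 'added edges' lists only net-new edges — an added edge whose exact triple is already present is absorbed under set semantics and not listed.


step 1: rule r1; match: 0->12, 1->0, 2->1, 3->10; deleted nodes 12; deleted edges (12,0,cv); (12,1,cv); (12,10,cv); added nodes 14, 15, 16, 17, 18, 19, 20; added edges (17,0,cv); (17,14,cv); (17,16,cv); (18,1,cv); (18,14,cv); (18,15,cv); (19,10,cv); (19,15,cv); (19,16,cv); (20,14,cv); (20,15,cv); (20,16,cv); result: nodes: 0:V, 1:V, 5:V, 6:V, 10:V, 13:T, 14:V, 15:V, 16:V, 17:T, 18:T, 19:T, 20:T edges: (13,0,cv); (13,1,cv); (13,10,cv); (17,0,cv); (17,14,cv); (17,16,cv); (18,1,cv); (18,14,cv); (18,15,cv); (19,10,cv); (19,15,cv); (19,16,cv); (20,14,cv); (20,15,cv); (20,16,cv)
step 2: rule r1; match: 0->13, 1->0, 2->1, 3->10; deleted nodes 13; deleted edges (13,0,cv); (13,1,cv); (13,10,cv); added nodes 21, 22, 23, 24, 25, 26, 27; added edges (24,0,cv); (24,21,cv); (24,23,cv); (25,1,cv); (25,21,cv); (25,22,cv); (26,10,cv); (26,22,cv); (26,23,cv); (27,21,cv); (27,22,cv); (27,23,cv); result: nodes: 0:V, 1:V, 5:V, 6:V, 10:V, 14:V, 15:V, 16:V, 17:T, 18:T, 19:T, 20:T, 21:V, 22:V, 23:V, 24:T, 25:T, 26:T, 27:T edges: (17,0,cv); (17,14,cv); (17,16,cv); (18,1,cv); (18,14,cv); (18,15,cv); (19,10,cv); (19,15,cv); (19,16,cv); (20,14,cv); (20,15,cv); (20,16,cv); (24,0,cv); (24,21,cv); (24,23,cv); (25,1,cv); (25,21,cv); (25,22,cv); (26,10,cv); (26,22,cv); (26,23,cv); (27,21,cv); (27,22,cv); (27,23,cv)
final:
nodes: 0:V, 1:V, 5:V, 6:V, 10:V, 14:V, 15:V, 16:V, 17:T, 18:T, 19:T, 20:T, 21:V, 22:V, 23:V, 24:T, 25:T, 26:T, 27:T
edges: (17,0,cv); (17,14,cv); (17,16,cv); (18,1,cv); (18,14,cv); (18,15,cv); (19,10,cv); (19,15,cv); (19,16,cv); (20,14,cv); (20,15,cv); (20,16,cv); (24,0,cv); (24,21,cv); (24,23,cv); (25,1,cv); (25,21,cv); (25,22,cv); (26,10,cv); (26,22,cv); (26,23,cv); (27,21,cv); (27,22,cv); (27,23,cv)


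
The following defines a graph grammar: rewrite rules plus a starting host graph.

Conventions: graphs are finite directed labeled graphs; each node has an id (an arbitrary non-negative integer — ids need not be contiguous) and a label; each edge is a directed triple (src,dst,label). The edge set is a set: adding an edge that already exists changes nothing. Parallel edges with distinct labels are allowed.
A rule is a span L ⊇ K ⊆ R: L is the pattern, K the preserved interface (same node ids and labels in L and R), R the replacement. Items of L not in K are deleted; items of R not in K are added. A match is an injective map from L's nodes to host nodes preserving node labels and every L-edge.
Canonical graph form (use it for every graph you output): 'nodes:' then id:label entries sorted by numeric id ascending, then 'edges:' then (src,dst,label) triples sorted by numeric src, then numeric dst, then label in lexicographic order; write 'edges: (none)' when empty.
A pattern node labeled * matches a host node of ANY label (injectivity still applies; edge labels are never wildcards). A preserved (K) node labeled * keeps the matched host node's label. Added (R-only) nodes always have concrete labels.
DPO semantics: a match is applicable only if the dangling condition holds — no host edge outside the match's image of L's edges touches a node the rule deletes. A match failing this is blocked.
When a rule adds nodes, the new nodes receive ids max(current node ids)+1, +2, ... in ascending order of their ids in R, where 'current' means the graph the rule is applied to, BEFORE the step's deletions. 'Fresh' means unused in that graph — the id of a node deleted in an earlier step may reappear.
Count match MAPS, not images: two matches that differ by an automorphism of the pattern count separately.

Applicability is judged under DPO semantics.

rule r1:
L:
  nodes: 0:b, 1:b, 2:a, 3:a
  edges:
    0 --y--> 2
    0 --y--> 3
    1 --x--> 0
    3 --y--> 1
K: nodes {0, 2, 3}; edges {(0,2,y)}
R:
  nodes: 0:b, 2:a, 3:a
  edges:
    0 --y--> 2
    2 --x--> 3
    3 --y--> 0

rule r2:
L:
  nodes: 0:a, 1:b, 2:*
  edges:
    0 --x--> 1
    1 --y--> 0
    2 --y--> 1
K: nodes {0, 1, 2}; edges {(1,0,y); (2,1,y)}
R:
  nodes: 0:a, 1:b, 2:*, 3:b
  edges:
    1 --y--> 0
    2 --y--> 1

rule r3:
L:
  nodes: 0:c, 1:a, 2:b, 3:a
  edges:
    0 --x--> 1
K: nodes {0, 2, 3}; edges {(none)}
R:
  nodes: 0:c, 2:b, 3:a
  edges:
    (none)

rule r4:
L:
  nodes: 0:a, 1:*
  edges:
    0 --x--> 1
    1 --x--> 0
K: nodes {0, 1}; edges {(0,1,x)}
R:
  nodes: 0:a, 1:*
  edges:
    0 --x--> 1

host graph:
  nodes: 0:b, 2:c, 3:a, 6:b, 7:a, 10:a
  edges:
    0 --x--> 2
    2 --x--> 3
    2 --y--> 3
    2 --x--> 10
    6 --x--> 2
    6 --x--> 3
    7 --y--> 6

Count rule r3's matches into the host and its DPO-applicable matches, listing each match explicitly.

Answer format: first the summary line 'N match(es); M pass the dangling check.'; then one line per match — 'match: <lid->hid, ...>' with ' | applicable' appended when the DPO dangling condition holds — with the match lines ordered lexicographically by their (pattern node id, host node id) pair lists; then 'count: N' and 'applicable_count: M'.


8 match(es); 4 pass the dangling check.
match: 0->2, 1->3, 2->0, 3->7
match: 0->2, 1->3, 2->0, 3->10
match: 0->2, 1->3, 2->6, 3->7
match: 0->2, 1->3, 2->6, 3->10
match: 0->2, 1->10, 2->0, 3->3 | applicable
match: 0->2, 1->10, 2->0, 3->7 | applicable
match: 0->2, 1->10, 2->6, 3->3 | applicable
match: 0->2, 1->10, 2->6, 3->7 | applicable
count: 8
applicable_count: 4


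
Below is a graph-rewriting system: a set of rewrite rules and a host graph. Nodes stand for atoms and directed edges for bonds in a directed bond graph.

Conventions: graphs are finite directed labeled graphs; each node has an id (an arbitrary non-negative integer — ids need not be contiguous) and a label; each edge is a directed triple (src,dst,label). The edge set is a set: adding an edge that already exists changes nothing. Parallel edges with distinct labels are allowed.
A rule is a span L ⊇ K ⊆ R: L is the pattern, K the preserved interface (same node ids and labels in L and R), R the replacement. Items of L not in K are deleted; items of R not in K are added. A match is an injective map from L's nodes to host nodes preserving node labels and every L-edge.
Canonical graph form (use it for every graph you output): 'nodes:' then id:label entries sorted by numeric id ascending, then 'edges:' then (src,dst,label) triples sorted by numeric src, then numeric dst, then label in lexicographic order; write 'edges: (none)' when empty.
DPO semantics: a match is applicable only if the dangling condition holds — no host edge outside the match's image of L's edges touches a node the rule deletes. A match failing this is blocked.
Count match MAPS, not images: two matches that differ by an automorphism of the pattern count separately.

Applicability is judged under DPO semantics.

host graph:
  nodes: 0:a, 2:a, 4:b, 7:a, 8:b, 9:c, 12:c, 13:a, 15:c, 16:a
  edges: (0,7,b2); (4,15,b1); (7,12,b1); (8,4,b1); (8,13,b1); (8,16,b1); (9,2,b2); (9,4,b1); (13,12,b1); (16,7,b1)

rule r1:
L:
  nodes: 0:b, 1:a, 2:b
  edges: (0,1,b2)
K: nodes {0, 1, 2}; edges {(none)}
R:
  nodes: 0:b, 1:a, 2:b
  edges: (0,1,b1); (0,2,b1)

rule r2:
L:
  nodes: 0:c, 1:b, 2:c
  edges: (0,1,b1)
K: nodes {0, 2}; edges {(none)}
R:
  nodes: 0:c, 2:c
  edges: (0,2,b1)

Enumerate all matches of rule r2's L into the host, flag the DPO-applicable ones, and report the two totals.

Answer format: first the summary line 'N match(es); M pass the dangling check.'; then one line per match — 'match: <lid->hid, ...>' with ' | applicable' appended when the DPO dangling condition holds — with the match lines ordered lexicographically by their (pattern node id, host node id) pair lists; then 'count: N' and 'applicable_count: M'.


2 match(es); 0 pass the dangling check.
match: 0->9, 1->4, 2->12
match: 0->9, 1->4, 2->15
count: 2
applicable_count: 0


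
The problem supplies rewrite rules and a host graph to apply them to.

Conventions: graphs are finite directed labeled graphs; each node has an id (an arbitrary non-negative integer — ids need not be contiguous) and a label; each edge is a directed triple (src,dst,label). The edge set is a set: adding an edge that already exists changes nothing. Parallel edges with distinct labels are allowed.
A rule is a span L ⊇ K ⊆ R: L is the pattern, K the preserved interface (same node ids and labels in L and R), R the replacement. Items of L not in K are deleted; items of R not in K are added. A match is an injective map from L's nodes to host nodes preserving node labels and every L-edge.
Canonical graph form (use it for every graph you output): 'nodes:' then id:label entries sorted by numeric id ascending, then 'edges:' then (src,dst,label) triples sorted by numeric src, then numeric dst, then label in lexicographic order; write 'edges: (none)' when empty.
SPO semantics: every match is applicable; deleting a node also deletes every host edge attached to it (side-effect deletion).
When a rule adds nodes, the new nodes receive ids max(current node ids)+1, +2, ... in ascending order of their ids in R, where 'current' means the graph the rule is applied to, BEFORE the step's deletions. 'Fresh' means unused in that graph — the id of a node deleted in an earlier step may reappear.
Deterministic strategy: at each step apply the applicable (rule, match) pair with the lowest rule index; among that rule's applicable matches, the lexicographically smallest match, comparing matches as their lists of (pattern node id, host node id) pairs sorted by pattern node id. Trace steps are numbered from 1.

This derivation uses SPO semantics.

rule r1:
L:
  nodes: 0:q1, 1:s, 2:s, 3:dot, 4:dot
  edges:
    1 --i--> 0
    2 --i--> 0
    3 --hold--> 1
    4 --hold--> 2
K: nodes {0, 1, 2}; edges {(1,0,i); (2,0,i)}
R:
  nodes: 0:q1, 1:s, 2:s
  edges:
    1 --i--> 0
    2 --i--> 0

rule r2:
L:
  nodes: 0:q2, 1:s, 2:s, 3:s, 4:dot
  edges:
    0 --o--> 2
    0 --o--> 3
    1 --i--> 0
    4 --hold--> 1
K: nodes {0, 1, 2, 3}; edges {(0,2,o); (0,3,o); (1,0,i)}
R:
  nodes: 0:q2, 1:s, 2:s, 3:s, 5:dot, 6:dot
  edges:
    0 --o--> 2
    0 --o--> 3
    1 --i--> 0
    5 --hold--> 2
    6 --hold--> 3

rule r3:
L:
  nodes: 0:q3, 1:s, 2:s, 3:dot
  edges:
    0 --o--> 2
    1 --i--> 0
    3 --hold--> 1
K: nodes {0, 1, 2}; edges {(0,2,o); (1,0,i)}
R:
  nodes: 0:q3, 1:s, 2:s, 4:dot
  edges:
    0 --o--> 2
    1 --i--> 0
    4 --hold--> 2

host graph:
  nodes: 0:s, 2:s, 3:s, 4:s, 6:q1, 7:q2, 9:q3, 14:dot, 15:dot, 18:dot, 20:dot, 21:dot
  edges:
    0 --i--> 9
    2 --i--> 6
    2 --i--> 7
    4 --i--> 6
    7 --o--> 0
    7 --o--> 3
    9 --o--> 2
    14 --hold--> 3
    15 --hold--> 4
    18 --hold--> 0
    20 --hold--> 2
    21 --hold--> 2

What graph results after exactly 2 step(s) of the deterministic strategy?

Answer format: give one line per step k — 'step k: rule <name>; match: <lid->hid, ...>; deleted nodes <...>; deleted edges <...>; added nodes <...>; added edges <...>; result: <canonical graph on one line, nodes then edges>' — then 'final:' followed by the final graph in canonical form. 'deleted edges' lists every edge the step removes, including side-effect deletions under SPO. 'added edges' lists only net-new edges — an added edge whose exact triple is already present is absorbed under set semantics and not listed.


step 1: rule r1; match: 0->6, 1->2, 2->4, 3->20, 4->15; deleted nodes 15, 20; deleted edges (15,4,hold); (20,2,hold); added nodes (none); added edges (none); result: nodes: 0:s, 2:s, 3:s, 4:s, 6:q1, 7:q2, 9:q3, 14:dot, 18:dot, 21:dot edges: (0,9,i); (2,6,i); (2,7,i); (4,6,i); (7,0,o); (7,3,o); (9,2,o); (14,3,hold); (18,0,hold); (21,2,hold)
step 2: rule r2; match: 0->7, 1->2, 2->0, 3->3, 4->21; deleted nodes 21; deleted edges (21,2,hold); added nodes 22, 23; added edges (22,0,hold); (23,3,hold); result: nodes: 0:s, 2:s, 3:s, 4:s, 6:q1, 7:q2, 9:q3, 14:dot, 18:dot, 22:dot, 23:dot edges: (0,9,i); (2,6,i); (2,7,i); (4,6,i); (7,0,o); (7,3,o); (9,2,o); (14,3,hold); (18,0,hold); (22,0,hold); (23,3,hold)
final:
nodes: 0:s, 2:s, 3:s, 4:s, 6:q1, 7:q2, 9:q3, 14:dot, 18:dot, 22:dot, 23:dot
edges: (0,9,i); (2,6,i); (2,7,i); (4,6,i); (7,0,o); (7,3,o); (9,2,o); (14,3,hold); (18,0,hold); (22,0,hold); (23,3,hold)


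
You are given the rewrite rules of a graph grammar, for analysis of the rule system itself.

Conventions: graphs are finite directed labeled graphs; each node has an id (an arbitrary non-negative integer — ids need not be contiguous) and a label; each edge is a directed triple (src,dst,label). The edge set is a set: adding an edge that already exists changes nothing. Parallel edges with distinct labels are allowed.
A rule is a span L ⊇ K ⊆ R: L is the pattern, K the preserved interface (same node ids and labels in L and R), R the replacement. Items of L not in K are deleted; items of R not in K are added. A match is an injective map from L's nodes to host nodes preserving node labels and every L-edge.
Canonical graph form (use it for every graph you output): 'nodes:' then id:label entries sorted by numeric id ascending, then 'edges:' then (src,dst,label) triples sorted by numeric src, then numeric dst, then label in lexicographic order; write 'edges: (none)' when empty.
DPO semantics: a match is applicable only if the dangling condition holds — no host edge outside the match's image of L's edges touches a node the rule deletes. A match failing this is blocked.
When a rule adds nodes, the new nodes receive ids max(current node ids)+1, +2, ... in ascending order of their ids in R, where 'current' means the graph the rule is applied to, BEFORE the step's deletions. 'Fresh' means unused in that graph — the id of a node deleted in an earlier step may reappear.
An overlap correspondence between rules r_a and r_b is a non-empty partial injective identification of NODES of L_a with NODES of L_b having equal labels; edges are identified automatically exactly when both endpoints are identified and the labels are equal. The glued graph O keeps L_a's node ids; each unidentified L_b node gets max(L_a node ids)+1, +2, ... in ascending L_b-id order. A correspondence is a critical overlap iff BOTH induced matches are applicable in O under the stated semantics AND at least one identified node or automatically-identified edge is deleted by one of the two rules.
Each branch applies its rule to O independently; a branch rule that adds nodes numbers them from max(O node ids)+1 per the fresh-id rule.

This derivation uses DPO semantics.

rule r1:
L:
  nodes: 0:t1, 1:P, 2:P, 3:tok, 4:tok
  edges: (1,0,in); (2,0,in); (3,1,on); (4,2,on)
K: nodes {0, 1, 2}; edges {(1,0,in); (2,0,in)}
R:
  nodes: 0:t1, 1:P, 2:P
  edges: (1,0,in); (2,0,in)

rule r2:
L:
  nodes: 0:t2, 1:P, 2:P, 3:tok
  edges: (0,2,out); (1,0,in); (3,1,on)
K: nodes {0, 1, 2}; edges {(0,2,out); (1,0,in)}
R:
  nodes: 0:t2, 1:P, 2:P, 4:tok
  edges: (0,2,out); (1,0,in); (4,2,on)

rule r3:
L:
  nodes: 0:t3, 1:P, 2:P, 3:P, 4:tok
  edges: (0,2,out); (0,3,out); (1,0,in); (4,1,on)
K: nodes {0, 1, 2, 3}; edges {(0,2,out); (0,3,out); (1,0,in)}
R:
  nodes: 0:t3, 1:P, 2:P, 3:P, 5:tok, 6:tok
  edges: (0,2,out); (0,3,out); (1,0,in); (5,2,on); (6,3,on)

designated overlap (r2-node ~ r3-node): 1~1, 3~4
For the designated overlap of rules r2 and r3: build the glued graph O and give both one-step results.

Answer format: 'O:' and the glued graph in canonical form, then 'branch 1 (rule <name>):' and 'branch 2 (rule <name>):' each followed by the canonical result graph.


O:
nodes: 0:t2, 1:P, 2:P, 3:tok, 4:t3, 5:P, 6:P
edges: (0,2,out); (1,0,in); (1,4,in); (3,1,on); (4,5,out); (4,6,out)
branch 1 (rule r2):
nodes: 0:t2, 1:P, 2:P, 4:t3, 5:P, 6:P, 7:tok
edges: (0,2,out); (1,0,in); (1,4,in); (4,5,out); (4,6,out); (7,2,on)
branch 2 (rule r3):
nodes: 0:t2, 1:P, 2:P, 4:t3, 5:P, 6:P, 7:tok, 8:tok
edges: (0,2,out); (1,0,in); (1,4,in); (4,5,out); (4,6,out); (7,5,on); (8,6,on)


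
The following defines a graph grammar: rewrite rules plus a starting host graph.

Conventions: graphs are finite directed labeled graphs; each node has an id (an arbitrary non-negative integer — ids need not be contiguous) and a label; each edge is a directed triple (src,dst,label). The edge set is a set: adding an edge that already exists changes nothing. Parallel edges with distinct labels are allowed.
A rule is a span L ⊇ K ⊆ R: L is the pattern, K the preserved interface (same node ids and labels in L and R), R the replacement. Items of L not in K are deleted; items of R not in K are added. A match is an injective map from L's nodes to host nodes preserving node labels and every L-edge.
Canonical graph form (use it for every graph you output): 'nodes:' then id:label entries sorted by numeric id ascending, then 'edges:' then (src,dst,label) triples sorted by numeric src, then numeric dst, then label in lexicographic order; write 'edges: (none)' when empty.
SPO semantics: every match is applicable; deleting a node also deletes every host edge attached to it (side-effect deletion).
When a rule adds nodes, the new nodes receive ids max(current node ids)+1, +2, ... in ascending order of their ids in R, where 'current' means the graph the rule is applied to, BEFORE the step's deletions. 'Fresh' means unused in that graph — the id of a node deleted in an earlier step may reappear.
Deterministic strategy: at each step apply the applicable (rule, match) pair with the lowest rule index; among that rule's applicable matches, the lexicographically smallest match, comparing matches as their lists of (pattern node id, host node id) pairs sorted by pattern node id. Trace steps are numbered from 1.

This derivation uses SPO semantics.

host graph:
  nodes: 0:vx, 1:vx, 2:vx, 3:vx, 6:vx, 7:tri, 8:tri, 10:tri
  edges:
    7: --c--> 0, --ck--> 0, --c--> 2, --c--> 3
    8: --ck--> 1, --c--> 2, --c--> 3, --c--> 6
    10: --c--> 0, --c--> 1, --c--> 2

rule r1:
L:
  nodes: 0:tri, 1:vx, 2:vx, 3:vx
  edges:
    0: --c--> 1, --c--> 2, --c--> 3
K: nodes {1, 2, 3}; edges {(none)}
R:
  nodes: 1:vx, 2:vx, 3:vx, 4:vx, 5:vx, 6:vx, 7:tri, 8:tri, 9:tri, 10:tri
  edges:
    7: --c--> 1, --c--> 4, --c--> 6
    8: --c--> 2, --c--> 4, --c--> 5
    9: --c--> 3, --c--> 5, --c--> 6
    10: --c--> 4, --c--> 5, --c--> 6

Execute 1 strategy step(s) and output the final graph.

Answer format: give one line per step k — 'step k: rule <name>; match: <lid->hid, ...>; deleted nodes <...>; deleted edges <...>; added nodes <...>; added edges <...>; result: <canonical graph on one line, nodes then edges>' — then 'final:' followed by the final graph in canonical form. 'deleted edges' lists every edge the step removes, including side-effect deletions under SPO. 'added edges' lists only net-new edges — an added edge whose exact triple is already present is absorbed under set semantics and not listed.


step 1: rule r1; match: 0->7, 1->0, 2->2, 3->3; deleted nodes 7; deleted edges (7,0,c); (7,0,ck); (7,2,c); (7,3,c); added nodes 11, 12, 13, 14, 15, 16, 17; added edges (14,0,c); (14,11,c); (14,13,c); (15,2,c); (15,11,c); (15,12,c); (16,3,c); (16,12,c); (16,13,c); (17,11,c); (17,12,c); (17,13,c); result: nodes: 0:vx, 1:vx, 2:vx, 3:vx, 6:vx, 8:tri, 10:tri, 11:vx, 12:vx, 13:vx, 14:tri, 15:tri, 16:tri, 17:tri edges: (8,1,ck); (8,2,c); (8,3,c); (8,6,c); (10,0,c); (10,1,c); (10,2,c); (14,0,c); (14,11,c); (14,13,c); (15,2,c); (15,11,c); (15,12,c); (16,3,c); (16,12,c); (16,13,c); (17,11,c); (17,12,c); (17,13,c)
final:
nodes: 0:vx, 1:vx, 2:vx, 3:vx, 6:vx, 8:tri, 10:tri, 11:vx, 12:vx, 13:vx, 14:tri, 15:tri, 16:tri, 17:tri
edges: (8,1,ck); (8,2,c); (8,3,c); (8,6,c); (10,0,c); (10,1,c); (10,2,c); (14,0,c); (14,11,c); (14,13,c); (15,2,c); (15,11,c); (15,12,c); (16,3,c); (16,12,c); (16,13,c); (17,11,c); (17,12,c); (17,13,c)


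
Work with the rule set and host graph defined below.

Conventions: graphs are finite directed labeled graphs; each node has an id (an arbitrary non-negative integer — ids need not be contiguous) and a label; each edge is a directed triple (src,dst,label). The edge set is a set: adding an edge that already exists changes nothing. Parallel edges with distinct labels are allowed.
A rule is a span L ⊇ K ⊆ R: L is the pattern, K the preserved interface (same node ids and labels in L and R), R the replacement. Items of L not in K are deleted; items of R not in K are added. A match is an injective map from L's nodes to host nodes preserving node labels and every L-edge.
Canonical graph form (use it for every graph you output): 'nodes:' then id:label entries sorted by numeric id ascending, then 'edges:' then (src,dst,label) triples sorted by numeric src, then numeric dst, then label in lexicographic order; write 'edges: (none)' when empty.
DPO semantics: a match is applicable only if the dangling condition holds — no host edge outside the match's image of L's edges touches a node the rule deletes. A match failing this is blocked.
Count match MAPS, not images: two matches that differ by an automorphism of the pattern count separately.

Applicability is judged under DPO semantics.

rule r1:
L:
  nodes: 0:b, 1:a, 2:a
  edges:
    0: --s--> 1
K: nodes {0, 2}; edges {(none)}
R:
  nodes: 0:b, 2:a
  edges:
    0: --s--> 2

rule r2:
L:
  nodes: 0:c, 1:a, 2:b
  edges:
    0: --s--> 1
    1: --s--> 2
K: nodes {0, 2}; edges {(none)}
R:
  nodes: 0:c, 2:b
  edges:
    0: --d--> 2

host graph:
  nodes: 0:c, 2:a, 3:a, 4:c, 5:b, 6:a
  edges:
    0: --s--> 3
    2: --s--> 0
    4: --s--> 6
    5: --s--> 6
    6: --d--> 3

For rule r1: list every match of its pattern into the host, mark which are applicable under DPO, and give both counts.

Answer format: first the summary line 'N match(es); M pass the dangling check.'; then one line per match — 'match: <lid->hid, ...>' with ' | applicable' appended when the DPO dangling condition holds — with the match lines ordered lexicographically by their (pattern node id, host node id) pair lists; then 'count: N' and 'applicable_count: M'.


2 match(es); 0 pass the dangling check.
match: 0->5, 1->6, 2->2
match: 0->5, 1->6, 2->3
count: 2
applicable_count: 0


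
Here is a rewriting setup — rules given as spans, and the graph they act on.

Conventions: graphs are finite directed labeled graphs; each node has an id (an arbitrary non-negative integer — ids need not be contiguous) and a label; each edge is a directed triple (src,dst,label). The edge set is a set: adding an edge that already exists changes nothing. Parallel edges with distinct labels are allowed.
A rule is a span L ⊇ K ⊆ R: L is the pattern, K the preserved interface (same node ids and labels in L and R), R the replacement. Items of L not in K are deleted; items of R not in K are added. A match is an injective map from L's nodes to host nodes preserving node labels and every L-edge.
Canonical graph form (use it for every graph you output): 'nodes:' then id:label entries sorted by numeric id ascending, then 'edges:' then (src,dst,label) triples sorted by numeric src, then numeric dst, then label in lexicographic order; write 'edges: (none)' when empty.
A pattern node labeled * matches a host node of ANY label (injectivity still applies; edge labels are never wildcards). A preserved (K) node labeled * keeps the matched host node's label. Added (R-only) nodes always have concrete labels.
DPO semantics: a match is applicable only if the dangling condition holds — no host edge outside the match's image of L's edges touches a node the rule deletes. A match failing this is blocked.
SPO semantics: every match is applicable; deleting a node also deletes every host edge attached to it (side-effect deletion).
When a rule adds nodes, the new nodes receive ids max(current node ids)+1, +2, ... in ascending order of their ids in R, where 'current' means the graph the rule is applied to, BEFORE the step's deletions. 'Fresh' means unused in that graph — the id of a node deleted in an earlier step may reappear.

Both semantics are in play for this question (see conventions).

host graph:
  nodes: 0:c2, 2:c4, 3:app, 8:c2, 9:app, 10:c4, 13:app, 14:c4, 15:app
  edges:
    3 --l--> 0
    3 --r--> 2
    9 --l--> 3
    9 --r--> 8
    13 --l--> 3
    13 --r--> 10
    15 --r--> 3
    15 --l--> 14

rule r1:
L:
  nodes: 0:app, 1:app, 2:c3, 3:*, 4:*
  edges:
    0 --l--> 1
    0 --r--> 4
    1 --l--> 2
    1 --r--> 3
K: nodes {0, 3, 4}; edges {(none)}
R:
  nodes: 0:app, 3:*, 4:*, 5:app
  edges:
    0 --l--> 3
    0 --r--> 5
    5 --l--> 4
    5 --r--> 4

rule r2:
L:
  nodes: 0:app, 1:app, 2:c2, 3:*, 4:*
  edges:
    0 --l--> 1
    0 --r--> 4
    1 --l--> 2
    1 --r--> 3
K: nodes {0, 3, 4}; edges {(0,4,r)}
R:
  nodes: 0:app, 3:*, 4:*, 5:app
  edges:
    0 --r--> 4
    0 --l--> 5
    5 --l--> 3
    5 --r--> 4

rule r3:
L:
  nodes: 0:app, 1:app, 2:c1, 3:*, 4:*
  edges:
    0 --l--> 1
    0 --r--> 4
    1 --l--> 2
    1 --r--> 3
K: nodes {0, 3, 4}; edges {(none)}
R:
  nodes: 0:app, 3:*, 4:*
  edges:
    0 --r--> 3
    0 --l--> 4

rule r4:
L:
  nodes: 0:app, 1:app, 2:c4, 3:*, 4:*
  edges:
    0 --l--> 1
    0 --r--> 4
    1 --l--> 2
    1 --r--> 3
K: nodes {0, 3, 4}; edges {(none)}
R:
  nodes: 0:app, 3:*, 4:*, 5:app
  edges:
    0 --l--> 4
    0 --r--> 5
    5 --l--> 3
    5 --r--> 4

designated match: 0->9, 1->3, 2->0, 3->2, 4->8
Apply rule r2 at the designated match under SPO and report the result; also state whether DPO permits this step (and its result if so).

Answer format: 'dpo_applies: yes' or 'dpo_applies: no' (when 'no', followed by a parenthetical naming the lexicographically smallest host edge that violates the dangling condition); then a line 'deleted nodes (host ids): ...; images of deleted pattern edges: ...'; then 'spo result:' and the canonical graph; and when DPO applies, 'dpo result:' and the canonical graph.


dpo_applies: no
(the rule deletes node 3, which keeps host edge (13,3,l) outside the match image — the dangling condition fails, DPO blocks; SPO proceeds and side-deletes such edges)
deleted nodes (host ids): 0, 3; images of deleted pattern edges: (3,0,l); (3,2,r); (9,3,l)
spo result:
nodes: 2:c4, 8:c2, 9:app, 10:c4, 13:app, 14:c4, 15:app, 16:app
edges: (9,8,r); (9,16,l); (13,10,r); (15,14,l); (16,2,l); (16,8,r)


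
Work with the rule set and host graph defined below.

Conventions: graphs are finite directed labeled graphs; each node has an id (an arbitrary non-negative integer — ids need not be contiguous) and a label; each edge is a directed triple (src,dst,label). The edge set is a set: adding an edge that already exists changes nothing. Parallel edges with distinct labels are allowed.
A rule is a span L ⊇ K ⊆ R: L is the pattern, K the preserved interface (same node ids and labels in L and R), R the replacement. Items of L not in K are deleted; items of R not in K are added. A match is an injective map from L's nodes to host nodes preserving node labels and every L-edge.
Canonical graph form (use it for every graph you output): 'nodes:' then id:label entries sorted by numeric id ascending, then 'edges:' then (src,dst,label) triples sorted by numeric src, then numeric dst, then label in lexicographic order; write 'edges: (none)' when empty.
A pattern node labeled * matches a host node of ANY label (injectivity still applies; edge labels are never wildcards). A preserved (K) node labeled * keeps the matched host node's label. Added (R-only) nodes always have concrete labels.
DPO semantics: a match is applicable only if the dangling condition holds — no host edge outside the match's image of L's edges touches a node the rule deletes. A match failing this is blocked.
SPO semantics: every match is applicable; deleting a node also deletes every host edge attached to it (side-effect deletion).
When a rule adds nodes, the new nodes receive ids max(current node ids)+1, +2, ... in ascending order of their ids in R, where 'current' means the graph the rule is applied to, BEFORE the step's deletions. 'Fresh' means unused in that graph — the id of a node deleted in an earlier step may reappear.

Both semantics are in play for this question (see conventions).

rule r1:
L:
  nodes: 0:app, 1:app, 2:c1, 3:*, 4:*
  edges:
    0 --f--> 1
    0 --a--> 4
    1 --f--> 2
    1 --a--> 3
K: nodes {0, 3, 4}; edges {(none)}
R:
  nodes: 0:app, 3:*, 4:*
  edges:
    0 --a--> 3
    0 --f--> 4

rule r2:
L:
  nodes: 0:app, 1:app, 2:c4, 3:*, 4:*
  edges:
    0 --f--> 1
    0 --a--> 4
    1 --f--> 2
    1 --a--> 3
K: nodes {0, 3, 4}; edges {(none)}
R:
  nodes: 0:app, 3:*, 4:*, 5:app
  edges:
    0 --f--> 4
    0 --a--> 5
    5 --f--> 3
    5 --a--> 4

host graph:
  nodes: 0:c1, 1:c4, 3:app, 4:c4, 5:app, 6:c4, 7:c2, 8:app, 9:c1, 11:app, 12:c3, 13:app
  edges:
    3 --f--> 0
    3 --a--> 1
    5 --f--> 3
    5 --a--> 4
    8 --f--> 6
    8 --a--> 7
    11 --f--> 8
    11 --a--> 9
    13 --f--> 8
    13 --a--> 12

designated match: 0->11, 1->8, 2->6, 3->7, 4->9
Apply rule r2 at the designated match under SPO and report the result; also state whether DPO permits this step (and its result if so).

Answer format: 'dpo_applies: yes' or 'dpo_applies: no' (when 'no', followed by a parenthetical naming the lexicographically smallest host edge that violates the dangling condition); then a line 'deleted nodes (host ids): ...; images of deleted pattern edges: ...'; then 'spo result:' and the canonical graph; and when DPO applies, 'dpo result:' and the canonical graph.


dpo_applies: no
(the rule deletes node 8, which keeps host edge (13,8,f) outside the match image — the dangling condition fails, DPO blocks; SPO proceeds and side-deletes such edges)
deleted nodes (host ids): 6, 8; images of deleted pattern edges: (8,6,f); (8,7,a); (11,8,f); (11,9,a)
spo result:
nodes: 0:c1, 1:c4, 3:app, 4:c4, 5:app, 7:c2, 9:c1, 11:app, 12:c3, 13:app, 14:app
edges: (3,0,f); (3,1,a); (5,3,f); (5,4,a); (11,9,f); (11,14,a); (13,12,a); (14,7,f); (14,9,a)


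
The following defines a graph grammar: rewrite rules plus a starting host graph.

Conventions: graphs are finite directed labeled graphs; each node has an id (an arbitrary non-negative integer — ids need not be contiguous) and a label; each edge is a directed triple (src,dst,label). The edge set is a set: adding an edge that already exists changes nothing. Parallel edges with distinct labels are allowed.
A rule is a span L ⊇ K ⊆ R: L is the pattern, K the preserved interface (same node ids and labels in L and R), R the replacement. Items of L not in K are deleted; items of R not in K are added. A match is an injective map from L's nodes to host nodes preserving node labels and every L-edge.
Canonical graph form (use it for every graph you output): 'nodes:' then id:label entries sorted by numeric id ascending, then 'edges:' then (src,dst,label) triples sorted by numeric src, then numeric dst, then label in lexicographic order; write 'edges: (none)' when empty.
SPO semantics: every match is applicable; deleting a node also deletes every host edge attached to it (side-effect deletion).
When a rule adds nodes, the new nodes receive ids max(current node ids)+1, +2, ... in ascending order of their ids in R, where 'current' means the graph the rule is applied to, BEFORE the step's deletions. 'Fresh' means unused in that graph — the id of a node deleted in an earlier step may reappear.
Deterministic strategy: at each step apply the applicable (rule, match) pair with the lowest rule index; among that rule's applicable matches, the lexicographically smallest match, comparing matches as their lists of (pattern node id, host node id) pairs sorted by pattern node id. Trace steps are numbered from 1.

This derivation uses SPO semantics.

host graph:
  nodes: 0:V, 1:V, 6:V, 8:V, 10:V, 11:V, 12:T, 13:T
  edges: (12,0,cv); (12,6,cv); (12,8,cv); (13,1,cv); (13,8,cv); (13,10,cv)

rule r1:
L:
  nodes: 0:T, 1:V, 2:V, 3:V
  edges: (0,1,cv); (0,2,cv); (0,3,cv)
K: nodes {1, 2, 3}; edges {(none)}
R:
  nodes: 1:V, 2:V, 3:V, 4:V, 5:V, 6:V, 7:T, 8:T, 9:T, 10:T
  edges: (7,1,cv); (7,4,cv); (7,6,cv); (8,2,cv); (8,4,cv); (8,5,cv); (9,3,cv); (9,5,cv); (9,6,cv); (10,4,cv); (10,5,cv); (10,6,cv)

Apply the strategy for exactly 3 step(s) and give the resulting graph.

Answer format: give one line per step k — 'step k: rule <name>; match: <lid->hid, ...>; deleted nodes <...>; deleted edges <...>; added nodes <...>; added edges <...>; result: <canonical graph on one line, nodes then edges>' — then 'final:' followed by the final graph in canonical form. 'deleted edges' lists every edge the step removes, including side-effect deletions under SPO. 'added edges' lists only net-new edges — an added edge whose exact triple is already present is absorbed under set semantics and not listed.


step 1: rule r1; match: 0->12, 1->0, 2->6, 3->8; deleted nodes 12; deleted edges (12,0,cv); (12,6,cv); (12,8,cv); added nodes 14, 15, 16, 17, 18, 19, 20; added edges (17,0,cv); (17,14,cv); (17,16,cv); (18,6,cv); (18,14,cv); (18,15,cv); (19,8,cv); (19,15,cv); (19,16,cv); (20,14,cv); (20,15,cv); (20,16,cv); result: nodes: 0:V, 1:V, 6:V, 8:V, 10:V, 11:V, 13:T, 14:V, 15:V, 16:V, 17:T, 18:T, 19:T, 20:T edges: (13,1,cv); (13,8,cv); (13,10,cv); (17,0,cv); (17,14,cv); (17,16,cv); (18,6,cv); (18,14,cv); (18,15,cv); (19,8,cv); (19,15,cv); (19,16,cv); (20,14,cv); (20,15,cv); (20,16,cv)
step 2: rule r1; match: 0->13, 1->1, 2->8, 3->10; deleted nodes 13; deleted edges (13,1,cv); (13,8,cv); (13,10,cv); added nodes 21, 22, 23, 24, 25, 26, 27; added edges (24,1,cv); (24,21,cv); (24,23,cv); (25,8,cv); (25,21,cv); (25,22,cv); (26,10,cv); (26,22,cv); (26,23,cv); (27,21,cv); (27,22,cv); (27,23,cv); result: nodes: 0:V, 1:V, 6:V, 8:V, 10:V, 11:V, 14:V, 15:V, 16:V, 17:T, 18:T, 19:T, 20:T, 21:V, 22:V, 23:V, 24:T, 25:T, 26:T, 27:T edges: (17,0,cv); (17,14,cv); (17,16,cv); (18,6,cv); (18,14,cv); (18,15,cv); (19,8,cv); (19,15,cv); (19,16,cv); (20,14,cv); (20,15,cv); (20,16,cv); (24,1,cv); (24,21,cv); (24,23,cv); (25,8,cv); (25,21,cv); (25,22,cv); (26,10,cv); (26,22,cv); (26,23,cv); (27,21,cv); (27,22,cv); (27,23,cv)
step 3: rule r1; match: 0->17, 1->0, 2->14, 3->16; deleted nodes 17; deleted edges (17,0,cv); (17,14,cv); (17,16,cv); added nodes 28, 29, 30, 31, 32, 33, 34; added edges (31,0,cv); (31,28,cv); (31,30,cv); (32,14,cv); (32,28,cv); (32,29,cv); (33,16,cv); (33,29,cv); (33,30,cv); (34,28,cv); (34,29,cv); (34,30,cv); result: nodes: 0:V, 1:V, 6:V, 8:V, 10:V, 11:V, 14:V, 15:V, 16:V, 18:T, 19:T, 20:T, 21:V, 22:V, 23:V, 24:T, 25:T, 26:T, 27:T, 28:V, 29:V, 30:V, 31:T, 32:T, 33:T, 34:T edges: (18,6,cv); (18,14,cv); (18,15,cv); (19,8,cv); (19,15,cv); (19,16,cv); (20,14,cv); (20,15,cv); (20,16,cv); (24,1,cv); (24,21,cv); (24,23,cv); (25,8,cv); (25,21,cv); (25,22,cv); (26,10,cv); (26,22,cv); (26,23,cv); (27,21,cv); (27,22,cv); (27,23,cv); (31,0,cv); (31,28,cv); (31,30,cv); (32,14,cv); (32,28,cv); (32,29,cv); (33,16,cv); (33,29,cv); (33,30,cv); (34,28,cv); (34,29,cv); (34,30,cv)
final:
nodes: 0:V, 1:V, 6:V, 8:V, 10:V, 11:V, 14:V, 15:V, 16:V, 18:T, 19:T, 20:T, 21:V, 22:V, 23:V, 24:T, 25:T, 26:T, 27:T, 28:V, 29:V, 30:V, 31:T, 32:T, 33:T, 34:T
edges: (18,6,cv); (18,14,cv); (18,15,cv); (19,8,cv); (19,15,cv); (19,16,cv); (20,14,cv); (20,15,cv); (20,16,cv); (24,1,cv); (24,21,cv); (24,23,cv); (25,8,cv); (25,21,cv); (25,22,cv); (26,10,cv); (26,22,cv); (26,23,cv); (27,21,cv); (27,22,cv); (27,23,cv); (31,0,cv); (31,28,cv); (31,30,cv); (32,14,cv); (32,28,cv); (32,29,cv); (33,16,cv); (33,29,cv); (33,30,cv); (34,28,cv); (34,29,cv); (34,30,cv)
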